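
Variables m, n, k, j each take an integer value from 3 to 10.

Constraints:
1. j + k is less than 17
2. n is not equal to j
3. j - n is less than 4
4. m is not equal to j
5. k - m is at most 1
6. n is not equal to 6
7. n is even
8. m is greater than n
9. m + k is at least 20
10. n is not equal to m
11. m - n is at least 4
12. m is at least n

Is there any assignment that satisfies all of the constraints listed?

Satisfiable

Setting (m, n, k, j) = (10, 4, 10, 6) satisfies everything: constraint 1: j + k = 16; constraint 3: j - n = 2, and the others follow.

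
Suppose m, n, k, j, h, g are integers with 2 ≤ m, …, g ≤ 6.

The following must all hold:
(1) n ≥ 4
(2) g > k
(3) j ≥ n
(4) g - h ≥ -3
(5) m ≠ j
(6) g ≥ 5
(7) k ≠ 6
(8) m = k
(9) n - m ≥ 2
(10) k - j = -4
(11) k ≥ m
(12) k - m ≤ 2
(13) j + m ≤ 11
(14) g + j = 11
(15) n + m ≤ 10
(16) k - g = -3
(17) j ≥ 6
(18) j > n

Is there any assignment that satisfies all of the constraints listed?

Setting (m, n, k, j, h, g) = (2, 5, 2, 6, 5, 5) satisfies everything: constraint 4: g - h = 0; constraint 9: n - m = 3; constraint 10: k - j = -4, and the others follow.

Satisfiable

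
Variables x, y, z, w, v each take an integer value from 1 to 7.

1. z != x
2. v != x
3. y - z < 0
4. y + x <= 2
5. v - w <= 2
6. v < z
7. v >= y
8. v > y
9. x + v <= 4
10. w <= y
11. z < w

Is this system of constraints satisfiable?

Unsatisfiable

Constraints 6, 8, 10, and 11 give y < v, v < z, z < w, w ≤ y. Chaining: y < v < z < w ≤ y, which forces y < y — impossible.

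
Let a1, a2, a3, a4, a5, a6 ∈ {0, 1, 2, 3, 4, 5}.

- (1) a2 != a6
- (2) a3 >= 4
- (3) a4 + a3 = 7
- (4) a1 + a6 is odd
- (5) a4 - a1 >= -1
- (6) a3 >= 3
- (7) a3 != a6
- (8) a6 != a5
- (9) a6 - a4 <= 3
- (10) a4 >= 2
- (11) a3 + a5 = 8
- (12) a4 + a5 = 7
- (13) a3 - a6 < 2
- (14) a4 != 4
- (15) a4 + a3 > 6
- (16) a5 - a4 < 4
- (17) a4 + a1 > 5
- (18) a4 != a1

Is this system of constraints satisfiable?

The assignment a1 = 4, a2 = 4, a3 = 4, a4 = 3, a5 = 4, a6 = 5 works:
  constraint 3 holds since a4 + a3 = 7.
  constraint 5 holds since a4 - a1 = -1.
The rest check out directly.

Satisfiable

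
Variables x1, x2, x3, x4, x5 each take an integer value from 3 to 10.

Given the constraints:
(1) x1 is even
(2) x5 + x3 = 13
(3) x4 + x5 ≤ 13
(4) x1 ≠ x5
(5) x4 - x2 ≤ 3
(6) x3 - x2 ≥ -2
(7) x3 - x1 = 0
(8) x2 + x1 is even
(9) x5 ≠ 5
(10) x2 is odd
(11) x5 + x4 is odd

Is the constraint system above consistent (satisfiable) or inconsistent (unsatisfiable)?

Unsatisfiable

Constraint 10 makes x2 odd and constraint 1 makes x1 even, so x2 + x1 must be odd. Constraint 8 says x2 + x1 is even — contradiction.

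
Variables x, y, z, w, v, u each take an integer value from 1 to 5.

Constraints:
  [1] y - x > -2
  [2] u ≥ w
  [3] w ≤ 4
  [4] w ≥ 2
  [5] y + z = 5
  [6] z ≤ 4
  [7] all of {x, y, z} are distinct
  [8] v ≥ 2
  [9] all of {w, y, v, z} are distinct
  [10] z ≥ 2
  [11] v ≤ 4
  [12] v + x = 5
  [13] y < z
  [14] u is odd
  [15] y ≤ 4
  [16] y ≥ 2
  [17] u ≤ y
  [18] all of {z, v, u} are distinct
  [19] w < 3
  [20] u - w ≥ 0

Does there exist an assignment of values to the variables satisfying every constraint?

Constraints 3, 4, 6, 8, 10, 11, 15, and 16 confine each of w, y, v, z to the 3 values {2, …, 4}.
Constraint 9 requires all 4 of them to be distinct, but only 3 values are available — impossible by the pigeonhole principle.

Unsatisfiable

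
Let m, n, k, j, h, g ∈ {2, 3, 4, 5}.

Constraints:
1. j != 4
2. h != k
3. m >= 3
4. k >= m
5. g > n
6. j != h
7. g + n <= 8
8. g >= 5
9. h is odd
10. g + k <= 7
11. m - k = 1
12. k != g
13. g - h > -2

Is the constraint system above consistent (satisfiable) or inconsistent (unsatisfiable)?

Unsatisfiable

From constraint 8: g ≥ 5. From constraints 3 and 4: k ≥ m ≥ 3. Hence g + k ≥ 8. But constraint 10 requires g + k ≤ 7, and 7 < 8. Contradiction.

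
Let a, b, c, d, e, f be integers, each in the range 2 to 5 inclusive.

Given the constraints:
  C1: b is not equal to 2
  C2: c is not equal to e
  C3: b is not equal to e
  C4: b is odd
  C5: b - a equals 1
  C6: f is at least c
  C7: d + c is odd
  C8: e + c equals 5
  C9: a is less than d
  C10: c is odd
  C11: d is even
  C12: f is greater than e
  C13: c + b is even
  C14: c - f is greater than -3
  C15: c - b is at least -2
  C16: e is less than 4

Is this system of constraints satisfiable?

Satisfiable

Take a = 2, b = 3, c = 3, d = 4, e = 2, f = 3. Then constraint 5: b - a = 1; constraint 8: e + c = 5, and every other listed constraint is also met.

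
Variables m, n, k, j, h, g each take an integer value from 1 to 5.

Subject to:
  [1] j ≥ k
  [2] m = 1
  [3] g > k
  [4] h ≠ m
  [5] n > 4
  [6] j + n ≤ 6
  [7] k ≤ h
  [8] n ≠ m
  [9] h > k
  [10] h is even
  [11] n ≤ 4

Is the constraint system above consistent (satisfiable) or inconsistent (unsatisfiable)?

Unsatisfiable

From constraint 5: n ≥ 5. From constraint 11: n ≤ 4. But 4 < 5, so no value of n works.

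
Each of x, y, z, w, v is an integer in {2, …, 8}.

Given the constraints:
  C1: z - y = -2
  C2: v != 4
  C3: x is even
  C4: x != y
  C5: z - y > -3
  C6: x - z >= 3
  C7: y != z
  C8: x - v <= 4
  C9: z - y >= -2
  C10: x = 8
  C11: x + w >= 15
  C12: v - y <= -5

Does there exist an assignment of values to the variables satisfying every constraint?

Constraints 6, 8, 9, and 12 give x − z ≥ 3, z − y ≥ -2, y − v ≥ 5, v − x ≥ -4.
Adding all 4 inequalities: the left sides telescope to 0, and the right sides sum to 3 + (-2) + 5 + (-4) = 2. So 0 ≥ 2, which is false.

Unsatisfiable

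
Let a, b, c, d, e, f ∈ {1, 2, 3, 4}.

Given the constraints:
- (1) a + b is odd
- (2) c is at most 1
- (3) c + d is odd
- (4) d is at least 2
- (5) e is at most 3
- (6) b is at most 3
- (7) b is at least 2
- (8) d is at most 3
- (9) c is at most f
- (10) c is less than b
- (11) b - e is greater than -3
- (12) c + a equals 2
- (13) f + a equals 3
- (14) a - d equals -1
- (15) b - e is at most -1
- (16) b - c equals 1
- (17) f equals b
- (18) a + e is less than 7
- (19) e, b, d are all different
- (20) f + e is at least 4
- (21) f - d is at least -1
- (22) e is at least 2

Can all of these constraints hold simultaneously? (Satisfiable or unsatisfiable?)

Unsatisfiable

Constraints 4, 5, 6, 7, 8, and 22 confine each of e, b, d to the 2 values {2, 3}.
Constraint 19 requires all 3 of them to be distinct, but only 2 values are available — impossible by the pigeonhole principle.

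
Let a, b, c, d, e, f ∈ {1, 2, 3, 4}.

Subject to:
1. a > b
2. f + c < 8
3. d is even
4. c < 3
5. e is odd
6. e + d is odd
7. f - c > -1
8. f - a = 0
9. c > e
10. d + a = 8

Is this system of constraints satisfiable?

Try a = 4, b = 1, c = 2, d = 4, e = 1, f = 4.
Check constraint 2: f + c = 6; constraint 7: f - c = 2; constraint 8: f - a = 0. The remaining constraints are straightforward to verify.

Satisfiable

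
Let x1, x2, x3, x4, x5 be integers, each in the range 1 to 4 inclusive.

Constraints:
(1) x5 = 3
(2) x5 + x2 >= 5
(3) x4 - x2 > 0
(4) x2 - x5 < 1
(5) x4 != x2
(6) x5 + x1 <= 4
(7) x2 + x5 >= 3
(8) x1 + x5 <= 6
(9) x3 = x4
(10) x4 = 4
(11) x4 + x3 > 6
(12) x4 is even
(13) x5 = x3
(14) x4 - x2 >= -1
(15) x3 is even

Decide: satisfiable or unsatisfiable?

Unsatisfiable

Constraint 1 fixes x5 = 3 and constraint 10 fixes x4 = 4. Constraints 9 and 13 give x5 = x3 = x4, so x5 = x4. But 3 ≠ 4 — contradiction.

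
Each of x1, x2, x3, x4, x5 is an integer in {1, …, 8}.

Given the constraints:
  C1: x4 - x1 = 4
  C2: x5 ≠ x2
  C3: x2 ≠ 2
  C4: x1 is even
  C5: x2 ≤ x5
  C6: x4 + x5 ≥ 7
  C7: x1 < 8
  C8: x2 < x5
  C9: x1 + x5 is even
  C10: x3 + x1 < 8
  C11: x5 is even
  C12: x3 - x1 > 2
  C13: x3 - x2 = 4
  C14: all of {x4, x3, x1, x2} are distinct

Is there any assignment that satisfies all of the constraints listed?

Satisfiable

Setting (x1, x2, x3, x4, x5) = (2, 1, 5, 6, 2) satisfies everything: constraint 1: x4 - x1 = 4; constraint 6: x4 + x5 = 8, and the others follow.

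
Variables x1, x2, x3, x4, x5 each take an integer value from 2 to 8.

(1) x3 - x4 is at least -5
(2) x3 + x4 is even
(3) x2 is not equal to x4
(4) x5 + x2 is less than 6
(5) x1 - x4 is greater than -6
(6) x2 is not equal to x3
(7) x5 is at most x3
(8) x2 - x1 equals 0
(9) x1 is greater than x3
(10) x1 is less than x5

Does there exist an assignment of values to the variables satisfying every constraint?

Unsatisfiable

Constraints 7, 9, and 10 give x3 < x1, x1 < x5, x5 ≤ x3. Chaining: x3 < x1 < x5 ≤ x3, which forces x3 < x3 — impossible.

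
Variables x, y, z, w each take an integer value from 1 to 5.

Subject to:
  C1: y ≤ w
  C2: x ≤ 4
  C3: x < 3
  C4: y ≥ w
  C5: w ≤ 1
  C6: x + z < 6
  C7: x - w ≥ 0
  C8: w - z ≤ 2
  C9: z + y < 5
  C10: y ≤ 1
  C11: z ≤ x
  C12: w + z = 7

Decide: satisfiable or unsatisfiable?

From constraints 4 and 10: w ≤ y ≤ 1. From constraints 2 and 11: z ≤ x ≤ 4. Hence w + z ≤ 5. But constraint 12 requires w + z = 7, and 7 > 5. Contradiction.

Unsatisfiable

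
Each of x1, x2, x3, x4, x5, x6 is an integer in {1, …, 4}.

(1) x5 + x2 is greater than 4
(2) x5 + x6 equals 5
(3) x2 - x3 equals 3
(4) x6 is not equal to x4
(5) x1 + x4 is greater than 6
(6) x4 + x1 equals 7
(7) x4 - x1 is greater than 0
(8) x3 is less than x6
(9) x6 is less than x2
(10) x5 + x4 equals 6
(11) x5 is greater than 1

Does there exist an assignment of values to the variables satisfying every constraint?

Satisfiable

Take x1 = 3, x2 = 4, x3 = 1, x4 = 4, x5 = 2, x6 = 3. Then constraint 1: x5 + x2 = 6; constraint 2: x5 + x6 = 5; constraint 3: x2 - x3 = 3, and every other listed constraint is also met.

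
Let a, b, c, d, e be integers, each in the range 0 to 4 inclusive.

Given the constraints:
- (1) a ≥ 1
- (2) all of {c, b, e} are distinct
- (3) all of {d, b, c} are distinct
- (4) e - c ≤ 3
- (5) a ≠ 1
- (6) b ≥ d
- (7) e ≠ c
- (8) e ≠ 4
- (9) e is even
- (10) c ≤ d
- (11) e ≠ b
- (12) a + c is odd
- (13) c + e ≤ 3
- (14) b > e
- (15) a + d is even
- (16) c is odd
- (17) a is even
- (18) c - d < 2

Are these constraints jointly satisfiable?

Take a = 4, b = 4, c = 1, d = 2, e = 2. Then constraint 4: e - c = 1; constraint 13: c + e = 3, and every other listed constraint is also met.

Satisfiable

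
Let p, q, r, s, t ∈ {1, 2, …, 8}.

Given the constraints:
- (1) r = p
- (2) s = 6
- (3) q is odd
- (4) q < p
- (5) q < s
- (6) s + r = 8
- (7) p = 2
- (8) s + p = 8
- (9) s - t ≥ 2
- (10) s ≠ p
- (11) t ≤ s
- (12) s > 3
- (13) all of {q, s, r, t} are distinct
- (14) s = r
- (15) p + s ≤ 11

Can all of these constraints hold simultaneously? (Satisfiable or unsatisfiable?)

Constraint 2 fixes s = 6 and constraint 7 fixes p = 2. Constraints 1 and 14 give s = r = p, so s = p. But 6 ≠ 2 — contradiction.

Unsatisfiable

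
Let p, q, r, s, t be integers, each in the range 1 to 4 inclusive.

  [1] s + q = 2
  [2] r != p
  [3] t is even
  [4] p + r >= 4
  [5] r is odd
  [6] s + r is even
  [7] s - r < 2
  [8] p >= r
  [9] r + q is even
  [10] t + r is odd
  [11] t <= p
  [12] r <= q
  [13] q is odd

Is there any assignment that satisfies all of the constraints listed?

One satisfying assignment is p = 4, q = 1, r = 1, s = 1, t = 2.
For the less obvious constraints — constraint 1: s + q = 2; constraint 4: p + r = 5; constraint 7: s - r = 0 — and the others hold by inspection.

Satisfiable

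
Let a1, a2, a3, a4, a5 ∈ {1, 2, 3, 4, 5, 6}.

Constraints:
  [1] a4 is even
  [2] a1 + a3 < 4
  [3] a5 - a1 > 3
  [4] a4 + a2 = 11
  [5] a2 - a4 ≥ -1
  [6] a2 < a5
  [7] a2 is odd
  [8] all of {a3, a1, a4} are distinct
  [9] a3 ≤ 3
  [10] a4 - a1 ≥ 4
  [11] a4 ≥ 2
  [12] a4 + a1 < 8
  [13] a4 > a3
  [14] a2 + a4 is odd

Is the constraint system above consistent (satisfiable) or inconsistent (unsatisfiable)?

Satisfiable

Take a1 = 1, a2 = 5, a3 = 2, a4 = 6, a5 = 6. Then constraint 2: a1 + a3 = 3; constraint 3: a5 - a1 = 5, and every other listed constraint is also met.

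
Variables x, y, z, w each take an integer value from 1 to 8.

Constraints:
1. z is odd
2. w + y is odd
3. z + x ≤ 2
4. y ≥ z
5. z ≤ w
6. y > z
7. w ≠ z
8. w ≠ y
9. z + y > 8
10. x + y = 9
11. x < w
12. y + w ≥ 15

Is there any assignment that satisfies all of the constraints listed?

Take x = 1, y = 8, z = 1, w = 7. Then constraint 3: z + x = 2; constraint 9: z + y = 9, and every other listed constraint is also met.

Satisfiable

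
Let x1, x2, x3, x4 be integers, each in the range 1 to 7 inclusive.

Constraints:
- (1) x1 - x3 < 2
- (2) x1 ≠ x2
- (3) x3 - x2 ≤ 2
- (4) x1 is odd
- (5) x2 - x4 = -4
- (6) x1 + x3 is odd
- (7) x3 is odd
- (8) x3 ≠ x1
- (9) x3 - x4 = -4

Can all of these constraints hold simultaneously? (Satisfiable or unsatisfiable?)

Constraint 4 makes x1 odd and constraint 7 makes x3 odd, so x1 + x3 must be even. Constraint 6 says x1 + x3 is odd — contradiction.

Unsatisfiable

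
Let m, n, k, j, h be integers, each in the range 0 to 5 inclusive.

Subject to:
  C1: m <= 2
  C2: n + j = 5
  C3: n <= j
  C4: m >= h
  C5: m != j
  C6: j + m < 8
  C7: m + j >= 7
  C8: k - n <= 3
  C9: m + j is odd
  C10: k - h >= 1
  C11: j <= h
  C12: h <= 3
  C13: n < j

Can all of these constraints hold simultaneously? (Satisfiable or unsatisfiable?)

Unsatisfiable

From constraint 1: m ≤ 2. From constraints 11 and 12: j ≤ h ≤ 3. Hence m + j ≤ 5. But constraint 7 requires m + j ≥ 7, and 7 > 5. Contradiction.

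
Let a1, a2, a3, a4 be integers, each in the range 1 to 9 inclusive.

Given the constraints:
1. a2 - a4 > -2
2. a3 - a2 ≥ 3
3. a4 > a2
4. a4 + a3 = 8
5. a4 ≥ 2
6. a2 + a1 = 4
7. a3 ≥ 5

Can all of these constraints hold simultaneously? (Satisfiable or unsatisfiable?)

Satisfiable

The assignment a1 = 2, a2 = 2, a3 = 5, a4 = 3 works:
  constraint 1 holds since a2 - a4 = -1.
  constraint 2 holds since a3 - a2 = 3.
The rest check out directly.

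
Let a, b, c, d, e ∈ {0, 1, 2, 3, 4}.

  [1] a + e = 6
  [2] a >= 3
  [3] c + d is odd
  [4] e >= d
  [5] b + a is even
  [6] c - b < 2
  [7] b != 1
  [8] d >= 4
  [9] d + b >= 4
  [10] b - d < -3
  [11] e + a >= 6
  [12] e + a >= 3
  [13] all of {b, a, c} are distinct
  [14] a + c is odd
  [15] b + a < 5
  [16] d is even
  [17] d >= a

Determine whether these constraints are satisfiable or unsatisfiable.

Unsatisfiable

From constraint 2: a ≥ 3. From constraints 4 and 8: e ≥ d ≥ 4. Hence a + e ≥ 7. But constraint 1 requires a + e = 6, and 6 < 7. Contradiction.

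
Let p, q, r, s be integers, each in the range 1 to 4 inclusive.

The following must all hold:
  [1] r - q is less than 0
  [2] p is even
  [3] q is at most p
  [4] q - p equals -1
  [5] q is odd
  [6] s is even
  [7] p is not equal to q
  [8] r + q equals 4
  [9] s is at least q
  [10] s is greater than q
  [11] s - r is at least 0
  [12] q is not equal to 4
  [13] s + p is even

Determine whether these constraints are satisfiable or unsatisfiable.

One satisfying assignment is p = 4, q = 3, r = 1, s = 4.
For the less obvious constraints — constraint 1: r - q = -2; constraint 4: q - p = -1 — and the others hold by inspection.

Satisfiable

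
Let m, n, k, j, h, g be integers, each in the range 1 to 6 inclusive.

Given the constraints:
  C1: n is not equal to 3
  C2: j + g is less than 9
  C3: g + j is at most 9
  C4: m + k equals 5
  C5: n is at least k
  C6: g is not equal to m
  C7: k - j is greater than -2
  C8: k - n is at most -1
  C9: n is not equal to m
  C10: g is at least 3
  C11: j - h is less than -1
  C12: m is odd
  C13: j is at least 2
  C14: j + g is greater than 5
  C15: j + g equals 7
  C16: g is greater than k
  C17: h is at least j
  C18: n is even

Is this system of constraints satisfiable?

The assignment m = 3, n = 6, k = 2, j = 3, h = 5, g = 4 works:
  constraint 2 holds since j + g = 7.
  constraint 3 holds since g + j = 7.
  constraint 4 holds since m + k = 5.
The rest check out directly.

Satisfiable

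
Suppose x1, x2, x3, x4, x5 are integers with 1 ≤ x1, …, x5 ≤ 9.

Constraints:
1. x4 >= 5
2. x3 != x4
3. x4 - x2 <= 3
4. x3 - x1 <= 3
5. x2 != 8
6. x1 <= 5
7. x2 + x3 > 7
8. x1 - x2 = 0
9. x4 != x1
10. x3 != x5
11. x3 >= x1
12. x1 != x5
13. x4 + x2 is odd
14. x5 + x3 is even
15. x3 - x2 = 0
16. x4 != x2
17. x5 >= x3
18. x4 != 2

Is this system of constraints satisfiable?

Satisfiable

Try x1 = 5, x2 = 5, x3 = 5, x4 = 8, x5 = 7.
Check constraint 3: x4 - x2 = 3; constraint 4: x3 - x1 = 0; constraint 7: x2 + x3 = 10. The remaining constraints are straightforward to verify.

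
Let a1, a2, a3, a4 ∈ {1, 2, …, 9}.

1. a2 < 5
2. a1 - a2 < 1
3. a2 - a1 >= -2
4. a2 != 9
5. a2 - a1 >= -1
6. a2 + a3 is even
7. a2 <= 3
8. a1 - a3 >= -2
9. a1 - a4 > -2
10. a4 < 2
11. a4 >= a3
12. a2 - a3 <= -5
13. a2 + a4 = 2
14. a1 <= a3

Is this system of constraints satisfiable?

Unsatisfiable

Constraints 5, 8, and 12 give a1 − a3 ≥ -2, a3 − a2 ≥ 5, a2 − a1 ≥ -1.
Adding all 3 inequalities: the left sides telescope to 0, and the right sides sum to (-2) + 5 + (-1) = 2. So 0 ≥ 2, which is false.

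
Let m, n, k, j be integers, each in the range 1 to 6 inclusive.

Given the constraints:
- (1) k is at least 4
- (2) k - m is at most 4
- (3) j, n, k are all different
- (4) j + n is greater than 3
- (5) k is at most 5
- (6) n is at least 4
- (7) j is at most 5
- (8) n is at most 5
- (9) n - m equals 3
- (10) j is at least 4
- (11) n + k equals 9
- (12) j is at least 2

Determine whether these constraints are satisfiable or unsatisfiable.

Unsatisfiable

Constraints 1, 5, 6, 7, 8, and 10 confine each of j, n, k to the 2 values {4, 5}.
Constraint 3 requires all 3 of them to be distinct, but only 2 values are available — impossible by the pigeonhole principle.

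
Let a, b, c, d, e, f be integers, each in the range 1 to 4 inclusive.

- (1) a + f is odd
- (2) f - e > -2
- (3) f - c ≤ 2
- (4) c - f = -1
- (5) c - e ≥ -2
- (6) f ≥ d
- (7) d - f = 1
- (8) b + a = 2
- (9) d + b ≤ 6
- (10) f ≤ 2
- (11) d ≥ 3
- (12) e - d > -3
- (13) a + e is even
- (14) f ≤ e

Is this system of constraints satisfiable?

Unsatisfiable

From constraint 11: d ≥ 3. From constraints 6 and 10: d ≤ f and f ≤ 2, so d ≤ 2. But 2 < 3, so no value of d works.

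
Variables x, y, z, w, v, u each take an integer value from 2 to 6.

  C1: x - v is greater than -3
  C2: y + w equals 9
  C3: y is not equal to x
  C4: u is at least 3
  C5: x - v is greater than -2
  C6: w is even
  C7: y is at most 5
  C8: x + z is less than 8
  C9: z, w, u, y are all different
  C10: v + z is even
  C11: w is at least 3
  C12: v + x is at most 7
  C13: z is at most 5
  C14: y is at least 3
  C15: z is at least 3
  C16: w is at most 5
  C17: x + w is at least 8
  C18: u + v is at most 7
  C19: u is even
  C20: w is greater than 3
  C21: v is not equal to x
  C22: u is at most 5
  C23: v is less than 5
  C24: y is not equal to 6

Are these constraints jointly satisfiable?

Unsatisfiable

Constraints 4, 7, 11, 13, 14, 15, 16, and 22 confine each of z, w, u, y to the 3 values {3, …, 5}.
Constraint 9 requires all 4 of them to be distinct, but only 3 values are available — impossible by the pigeonhole principle.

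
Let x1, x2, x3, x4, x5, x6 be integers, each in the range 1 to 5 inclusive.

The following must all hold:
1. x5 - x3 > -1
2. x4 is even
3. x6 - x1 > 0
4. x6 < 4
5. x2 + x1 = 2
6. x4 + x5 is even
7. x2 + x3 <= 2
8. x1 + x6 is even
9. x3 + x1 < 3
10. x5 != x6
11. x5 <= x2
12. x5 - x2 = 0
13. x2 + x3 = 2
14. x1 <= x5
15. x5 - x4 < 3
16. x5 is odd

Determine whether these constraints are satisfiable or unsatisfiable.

Constraint 2 makes x4 even and constraint 16 makes x5 odd, so x4 + x5 must be odd. Constraint 6 says x4 + x5 is even — contradiction.

Unsatisfiable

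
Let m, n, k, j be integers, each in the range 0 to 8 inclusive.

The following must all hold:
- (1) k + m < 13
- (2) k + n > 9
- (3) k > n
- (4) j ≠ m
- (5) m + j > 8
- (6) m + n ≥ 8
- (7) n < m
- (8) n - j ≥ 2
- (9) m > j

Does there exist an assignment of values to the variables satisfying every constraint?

Satisfiable

Take m = 6, n = 5, k = 6, j = 3. Then constraint 1: k + m = 12; constraint 2: k + n = 11, and every other listed constraint is also met.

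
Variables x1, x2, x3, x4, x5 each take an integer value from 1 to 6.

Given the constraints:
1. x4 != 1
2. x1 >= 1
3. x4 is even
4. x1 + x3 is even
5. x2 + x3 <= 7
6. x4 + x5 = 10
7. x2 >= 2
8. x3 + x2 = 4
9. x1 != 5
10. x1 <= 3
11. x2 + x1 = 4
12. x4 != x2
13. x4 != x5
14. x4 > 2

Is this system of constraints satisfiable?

One satisfying assignment is x1 = 2, x2 = 2, x3 = 2, x4 = 4, x5 = 6.
For the less obvious constraints — constraint 5: x2 + x3 = 4; constraint 6: x4 + x5 = 10 — and the others hold by inspection.

Satisfiable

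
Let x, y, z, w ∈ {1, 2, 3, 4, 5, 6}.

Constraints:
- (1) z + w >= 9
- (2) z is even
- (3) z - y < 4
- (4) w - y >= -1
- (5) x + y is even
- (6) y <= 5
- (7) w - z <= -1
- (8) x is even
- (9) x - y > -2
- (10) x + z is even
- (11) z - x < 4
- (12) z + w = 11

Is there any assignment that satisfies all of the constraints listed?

The assignment x = 4, y = 4, z = 6, w = 5 works:
  constraint 1 holds since z + w = 11.
  constraint 3 holds since z - y = 2.
  constraint 4 holds since w - y = 1.
The rest check out directly.

Satisfiable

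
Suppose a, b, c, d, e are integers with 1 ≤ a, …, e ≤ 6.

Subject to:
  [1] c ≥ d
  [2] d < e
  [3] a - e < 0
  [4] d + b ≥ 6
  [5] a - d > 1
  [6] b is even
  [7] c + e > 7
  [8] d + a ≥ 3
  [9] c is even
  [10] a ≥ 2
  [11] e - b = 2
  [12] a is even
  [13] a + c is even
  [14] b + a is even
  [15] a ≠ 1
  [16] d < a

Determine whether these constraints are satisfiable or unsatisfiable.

Try a = 4, b = 4, c = 2, d = 2, e = 6.
Check constraint 3: a - e = -2; constraint 4: d + b = 6. The remaining constraints are straightforward to verify.

Satisfiable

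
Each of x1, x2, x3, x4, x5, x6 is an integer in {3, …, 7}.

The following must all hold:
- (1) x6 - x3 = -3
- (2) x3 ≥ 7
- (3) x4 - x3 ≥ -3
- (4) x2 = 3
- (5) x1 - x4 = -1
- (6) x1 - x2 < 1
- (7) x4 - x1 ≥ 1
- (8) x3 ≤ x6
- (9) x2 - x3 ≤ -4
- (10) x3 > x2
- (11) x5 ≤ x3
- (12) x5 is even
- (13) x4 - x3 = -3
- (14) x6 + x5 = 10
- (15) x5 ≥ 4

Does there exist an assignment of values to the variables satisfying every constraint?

From constraints 2 and 8: x6 ≥ x3 ≥ 7. From constraint 15: x5 ≥ 4. Hence x6 + x5 ≥ 11. But constraint 14 requires x6 + x5 = 10, and 10 < 11. Contradiction.

Unsatisfiable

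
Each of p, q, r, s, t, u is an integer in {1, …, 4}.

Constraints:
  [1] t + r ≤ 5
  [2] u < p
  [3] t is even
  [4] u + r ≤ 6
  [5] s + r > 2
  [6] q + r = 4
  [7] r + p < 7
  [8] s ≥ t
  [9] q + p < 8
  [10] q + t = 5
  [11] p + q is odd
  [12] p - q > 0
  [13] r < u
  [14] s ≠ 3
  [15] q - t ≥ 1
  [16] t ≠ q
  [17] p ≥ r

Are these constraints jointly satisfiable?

The assignment p = 4, q = 3, r = 1, s = 2, t = 2, u = 2 works:
  constraint 1 holds since t + r = 3.
  constraint 4 holds since u + r = 3.
  constraint 5 holds since s + r = 3.
The rest check out directly.

Satisfiable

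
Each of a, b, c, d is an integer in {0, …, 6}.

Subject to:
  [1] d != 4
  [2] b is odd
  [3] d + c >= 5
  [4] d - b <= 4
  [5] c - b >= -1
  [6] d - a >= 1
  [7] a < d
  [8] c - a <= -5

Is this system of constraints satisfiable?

Constraints 4, 5, 6, and 8 give a − c ≥ 5, c − b ≥ -1, b − d ≥ -4, d − a ≥ 1.
Adding all 4 inequalities: the left sides telescope to 0, and the right sides sum to 5 + (-1) + (-4) + 1 = 1. So 0 ≥ 1, which is false.

Unsatisfiable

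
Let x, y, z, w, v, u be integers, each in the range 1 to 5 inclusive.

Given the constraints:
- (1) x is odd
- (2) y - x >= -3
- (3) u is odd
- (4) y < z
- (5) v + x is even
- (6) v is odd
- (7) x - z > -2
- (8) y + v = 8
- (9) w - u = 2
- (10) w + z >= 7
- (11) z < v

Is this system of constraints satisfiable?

The assignment x = 5, y = 3, z = 4, w = 5, v = 5, u = 3 works:
  constraint 2 holds since y - x = -2.
  constraint 7 holds since x - z = 1.
  constraint 8 holds since y + v = 8.
The rest check out directly.

Satisfiable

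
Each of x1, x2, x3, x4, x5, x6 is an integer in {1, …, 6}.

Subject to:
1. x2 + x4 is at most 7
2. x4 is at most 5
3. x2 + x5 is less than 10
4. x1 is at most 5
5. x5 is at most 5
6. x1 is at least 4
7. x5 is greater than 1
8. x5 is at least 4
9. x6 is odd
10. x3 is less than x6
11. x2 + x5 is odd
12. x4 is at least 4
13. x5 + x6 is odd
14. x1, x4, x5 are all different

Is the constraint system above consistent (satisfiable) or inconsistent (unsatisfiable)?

Unsatisfiable

Constraints 2, 4, 5, 6, 8, and 12 confine each of x1, x4, x5 to the 2 values {4, 5}.
Constraint 14 requires all 3 of them to be distinct, but only 2 values are available — impossible by the pigeonhole principle.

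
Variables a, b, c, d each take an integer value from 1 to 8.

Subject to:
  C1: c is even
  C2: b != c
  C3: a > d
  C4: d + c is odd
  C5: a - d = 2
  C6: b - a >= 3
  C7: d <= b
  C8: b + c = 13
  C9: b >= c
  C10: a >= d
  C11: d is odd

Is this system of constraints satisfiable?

Satisfiable

Try a = 3, b = 7, c = 6, d = 1.
Check constraint 5: a - d = 2; constraint 6: b - a = 4; constraint 8: b + c = 13. The remaining constraints are straightforward to verify.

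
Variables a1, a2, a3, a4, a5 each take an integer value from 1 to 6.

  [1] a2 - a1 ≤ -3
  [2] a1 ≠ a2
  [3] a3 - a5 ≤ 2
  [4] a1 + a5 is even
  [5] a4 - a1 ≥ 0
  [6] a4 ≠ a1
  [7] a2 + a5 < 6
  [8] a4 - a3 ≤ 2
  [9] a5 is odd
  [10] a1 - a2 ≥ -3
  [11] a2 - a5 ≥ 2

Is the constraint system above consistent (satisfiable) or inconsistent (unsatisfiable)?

Unsatisfiable

Constraints 1, 3, 5, 8, and 11 give a2 − a5 ≥ 2, a5 − a3 ≥ -2, a3 − a4 ≥ -2, a4 − a1 ≥ 0, a1 − a2 ≥ 3.
Adding all 5 inequalities: the left sides telescope to 0, and the right sides sum to 2 + (-2) + (-2) + 0 + 3 = 1. So 0 ≥ 1, which is false.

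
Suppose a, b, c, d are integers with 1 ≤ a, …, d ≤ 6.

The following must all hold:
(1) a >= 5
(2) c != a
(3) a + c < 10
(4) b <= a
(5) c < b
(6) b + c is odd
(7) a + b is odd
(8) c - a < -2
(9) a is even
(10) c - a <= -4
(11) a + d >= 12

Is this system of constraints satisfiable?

The assignment a = 6, b = 5, c = 2, d = 6 works:
  constraint 3 holds since a + c = 8.
  constraint 8 holds since c - a = -4.
The rest check out directly.

Satisfiable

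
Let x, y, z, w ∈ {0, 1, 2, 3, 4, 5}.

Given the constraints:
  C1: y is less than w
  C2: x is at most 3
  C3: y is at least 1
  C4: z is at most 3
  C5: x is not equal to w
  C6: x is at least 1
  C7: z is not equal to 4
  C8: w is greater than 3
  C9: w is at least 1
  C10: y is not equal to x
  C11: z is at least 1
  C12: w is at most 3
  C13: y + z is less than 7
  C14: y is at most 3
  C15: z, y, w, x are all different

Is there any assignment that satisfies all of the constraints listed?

Unsatisfiable

Constraints 2, 3, 4, 6, 9, 11, 12, and 14 confine each of z, y, w, x to the 3 values {1, …, 3}.
Constraint 15 requires all 4 of them to be distinct, but only 3 values are available — impossible by the pigeonhole principle.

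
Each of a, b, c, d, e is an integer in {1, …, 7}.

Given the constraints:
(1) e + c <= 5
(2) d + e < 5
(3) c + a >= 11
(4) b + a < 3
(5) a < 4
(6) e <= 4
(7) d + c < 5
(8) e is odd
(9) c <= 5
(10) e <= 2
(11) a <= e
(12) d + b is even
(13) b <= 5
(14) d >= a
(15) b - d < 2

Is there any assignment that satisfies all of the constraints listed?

Unsatisfiable

From constraint 9: c ≤ 5. From constraints 6 and 11: a ≤ e ≤ 4. Hence c + a ≤ 9. But constraint 3 requires c + a ≥ 11, and 11 > 9. Contradiction.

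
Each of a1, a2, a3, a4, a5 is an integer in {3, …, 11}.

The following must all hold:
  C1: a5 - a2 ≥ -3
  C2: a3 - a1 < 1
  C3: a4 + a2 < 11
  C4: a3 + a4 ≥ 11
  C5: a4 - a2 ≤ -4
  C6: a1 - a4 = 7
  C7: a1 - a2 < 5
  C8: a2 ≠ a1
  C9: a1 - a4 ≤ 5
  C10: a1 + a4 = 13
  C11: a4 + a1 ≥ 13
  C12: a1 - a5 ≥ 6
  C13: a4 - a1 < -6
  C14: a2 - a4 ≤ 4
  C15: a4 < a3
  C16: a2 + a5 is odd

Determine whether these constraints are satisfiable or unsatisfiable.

Constraints 1, 5, 9, and 12 give a1 − a5 ≥ 6, a5 − a2 ≥ -3, a2 − a4 ≥ 4, a4 − a1 ≥ -5.
Adding all 4 inequalities: the left sides telescope to 0, and the right sides sum to 6 + (-3) + 4 + (-5) = 2. So 0 ≥ 2, which is false.

Unsatisfiable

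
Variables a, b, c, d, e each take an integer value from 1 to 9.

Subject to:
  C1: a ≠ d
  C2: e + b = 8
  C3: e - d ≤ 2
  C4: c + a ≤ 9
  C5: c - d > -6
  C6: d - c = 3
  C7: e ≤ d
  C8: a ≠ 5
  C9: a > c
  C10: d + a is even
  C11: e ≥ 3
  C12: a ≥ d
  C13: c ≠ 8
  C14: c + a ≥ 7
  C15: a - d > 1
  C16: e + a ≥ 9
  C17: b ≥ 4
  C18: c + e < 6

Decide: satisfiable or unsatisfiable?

Satisfiable

Take a = 6, b = 4, c = 1, d = 4, e = 4. Then constraint 2: e + b = 8; constraint 3: e - d = 0, and every other listed constraint is also met.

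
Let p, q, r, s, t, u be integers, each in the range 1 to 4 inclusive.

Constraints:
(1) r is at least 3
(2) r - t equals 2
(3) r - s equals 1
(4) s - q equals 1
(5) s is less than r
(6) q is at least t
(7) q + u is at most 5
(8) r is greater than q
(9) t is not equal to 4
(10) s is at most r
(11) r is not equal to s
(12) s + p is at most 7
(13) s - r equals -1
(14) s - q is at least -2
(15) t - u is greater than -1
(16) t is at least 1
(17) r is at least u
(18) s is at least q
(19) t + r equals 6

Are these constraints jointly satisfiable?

The assignment p = 4, q = 2, r = 4, s = 3, t = 2, u = 2 works:
  constraint 2 holds since r - t = 2.
  constraint 3 holds since r - s = 1.
  constraint 4 holds since s - q = 1.
The rest check out directly.

Satisfiable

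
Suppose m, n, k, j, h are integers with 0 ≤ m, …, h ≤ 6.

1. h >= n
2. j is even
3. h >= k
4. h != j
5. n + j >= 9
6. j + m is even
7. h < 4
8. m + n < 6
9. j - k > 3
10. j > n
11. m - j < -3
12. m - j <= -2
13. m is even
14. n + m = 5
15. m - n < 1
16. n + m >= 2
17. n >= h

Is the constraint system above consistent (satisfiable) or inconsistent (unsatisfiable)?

One satisfying assignment is m = 2, n = 3, k = 2, j = 6, h = 3.
For the less obvious constraints — constraint 5: n + j = 9; constraint 8: m + n = 5; constraint 9: j - k = 4 — and the others hold by inspection.

Satisfiable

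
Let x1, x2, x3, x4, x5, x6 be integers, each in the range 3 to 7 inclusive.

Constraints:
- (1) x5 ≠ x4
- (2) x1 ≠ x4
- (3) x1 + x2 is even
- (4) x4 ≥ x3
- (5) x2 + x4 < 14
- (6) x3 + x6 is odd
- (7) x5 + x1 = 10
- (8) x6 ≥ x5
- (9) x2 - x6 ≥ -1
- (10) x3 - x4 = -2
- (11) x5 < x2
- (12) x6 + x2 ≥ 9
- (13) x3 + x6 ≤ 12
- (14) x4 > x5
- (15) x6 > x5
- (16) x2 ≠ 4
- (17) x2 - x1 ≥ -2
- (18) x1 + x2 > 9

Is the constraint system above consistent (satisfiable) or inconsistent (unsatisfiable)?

Satisfiable

The assignment x1 = 7, x2 = 5, x3 = 4, x4 = 6, x5 = 3, x6 = 5 works:
  constraint 5 holds since x2 + x4 = 11.
  constraint 7 holds since x5 + x1 = 10.
The rest check out directly.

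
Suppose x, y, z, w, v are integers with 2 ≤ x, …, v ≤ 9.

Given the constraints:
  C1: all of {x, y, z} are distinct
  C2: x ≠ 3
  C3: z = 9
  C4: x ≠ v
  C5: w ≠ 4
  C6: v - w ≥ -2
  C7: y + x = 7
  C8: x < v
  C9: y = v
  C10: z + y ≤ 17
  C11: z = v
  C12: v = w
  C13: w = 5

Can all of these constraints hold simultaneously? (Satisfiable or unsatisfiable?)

Constraint 3 fixes z = 9 and constraint 13 fixes w = 5. Constraints 11 and 12 give z = v = w, so z = w. But 9 ≠ 5 — contradiction.

Unsatisfiable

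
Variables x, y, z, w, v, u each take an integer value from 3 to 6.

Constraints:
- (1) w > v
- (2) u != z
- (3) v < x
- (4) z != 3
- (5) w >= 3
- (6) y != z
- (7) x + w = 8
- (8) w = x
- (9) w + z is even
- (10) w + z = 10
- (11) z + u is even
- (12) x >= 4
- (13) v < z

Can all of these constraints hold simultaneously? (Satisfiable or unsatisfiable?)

Satisfiable

Setting (x, y, z, w, v, u) = (4, 3, 6, 4, 3, 4) satisfies everything: constraint 7: x + w = 8; constraint 9: w + z = 10 is even; constraint 10: w + z = 10, and the others follow.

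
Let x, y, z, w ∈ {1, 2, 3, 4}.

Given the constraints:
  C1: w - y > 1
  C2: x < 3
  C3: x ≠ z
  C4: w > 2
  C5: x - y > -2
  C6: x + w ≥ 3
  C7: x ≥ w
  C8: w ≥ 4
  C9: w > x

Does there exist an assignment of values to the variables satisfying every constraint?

Unsatisfiable

From constraints 7 and 8: x ≥ w and w ≥ 4, so x ≥ 4. From constraint 2: x ≤ 2. But 2 < 4, so no value of x works.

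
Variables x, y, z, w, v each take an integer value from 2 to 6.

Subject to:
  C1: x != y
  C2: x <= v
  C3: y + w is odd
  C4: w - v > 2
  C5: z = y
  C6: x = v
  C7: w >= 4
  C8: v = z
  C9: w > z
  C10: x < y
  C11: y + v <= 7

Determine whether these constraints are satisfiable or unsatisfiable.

Unsatisfiable

From constraints 5, 6, and 8, x = v = z = y, so x = y. But constraint 1 says x ≠ y. Contradiction.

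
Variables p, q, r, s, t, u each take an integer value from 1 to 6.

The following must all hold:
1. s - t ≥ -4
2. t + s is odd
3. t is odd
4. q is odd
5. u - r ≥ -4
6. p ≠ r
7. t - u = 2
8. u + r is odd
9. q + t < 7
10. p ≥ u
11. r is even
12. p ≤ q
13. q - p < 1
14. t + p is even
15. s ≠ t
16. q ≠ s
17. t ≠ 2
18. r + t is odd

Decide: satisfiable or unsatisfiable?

Take p = 1, q = 1, r = 2, s = 2, t = 3, u = 1. Then constraint 1: s - t = -1; constraint 5: u - r = -1, and every other listed constraint is also met.

Satisfiable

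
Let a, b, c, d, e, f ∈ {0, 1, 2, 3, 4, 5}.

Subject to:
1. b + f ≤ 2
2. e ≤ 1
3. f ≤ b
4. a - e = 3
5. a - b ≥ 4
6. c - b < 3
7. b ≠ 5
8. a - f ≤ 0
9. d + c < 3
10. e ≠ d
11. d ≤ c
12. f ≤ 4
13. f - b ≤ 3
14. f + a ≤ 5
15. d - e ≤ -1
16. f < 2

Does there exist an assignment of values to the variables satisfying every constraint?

Unsatisfiable

Constraints 5, 8, and 13 give a − b ≥ 4, b − f ≥ -3, f − a ≥ 0.
Adding all 3 inequalities: the left sides telescope to 0, and the right sides sum to 4 + (-3) + 0 = 1. So 0 ≥ 1, which is false.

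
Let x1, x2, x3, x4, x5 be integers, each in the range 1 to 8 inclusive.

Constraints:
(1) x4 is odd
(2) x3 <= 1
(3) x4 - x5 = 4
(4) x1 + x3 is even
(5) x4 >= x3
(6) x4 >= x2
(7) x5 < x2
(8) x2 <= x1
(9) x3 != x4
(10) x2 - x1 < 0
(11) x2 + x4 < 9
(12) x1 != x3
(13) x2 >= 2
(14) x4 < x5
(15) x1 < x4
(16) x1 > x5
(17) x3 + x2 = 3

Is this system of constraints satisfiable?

Unsatisfiable

Constraints 7, 10, 14, and 15 give x4 < x5, x5 < x2, x2 < x1, x1 < x4. Chaining: x4 < x5 < x2 < x1 < x4, which forces x4 < x4 — impossible.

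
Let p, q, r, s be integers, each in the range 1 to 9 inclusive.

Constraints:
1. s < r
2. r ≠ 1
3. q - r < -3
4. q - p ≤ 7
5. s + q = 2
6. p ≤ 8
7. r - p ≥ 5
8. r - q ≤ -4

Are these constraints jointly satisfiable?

Constraints 4, 7, and 8 give r − p ≥ 5, p − q ≥ -7, q − r ≥ 4.
Adding all 3 inequalities: the left sides telescope to 0, and the right sides sum to 5 + (-7) + 4 = 2. So 0 ≥ 2, which is false.

Unsatisfiable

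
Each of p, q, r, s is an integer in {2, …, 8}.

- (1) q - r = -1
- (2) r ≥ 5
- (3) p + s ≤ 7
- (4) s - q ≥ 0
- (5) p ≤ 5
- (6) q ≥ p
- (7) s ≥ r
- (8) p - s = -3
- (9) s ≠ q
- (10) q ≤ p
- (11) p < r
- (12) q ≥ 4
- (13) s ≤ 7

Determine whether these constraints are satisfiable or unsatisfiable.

From constraints 10 and 12: p ≥ q ≥ 4. From constraints 2 and 7: s ≥ r ≥ 5. Hence p + s ≥ 9. But constraint 3 requires p + s ≤ 7, and 7 < 9. Contradiction.

Unsatisfiable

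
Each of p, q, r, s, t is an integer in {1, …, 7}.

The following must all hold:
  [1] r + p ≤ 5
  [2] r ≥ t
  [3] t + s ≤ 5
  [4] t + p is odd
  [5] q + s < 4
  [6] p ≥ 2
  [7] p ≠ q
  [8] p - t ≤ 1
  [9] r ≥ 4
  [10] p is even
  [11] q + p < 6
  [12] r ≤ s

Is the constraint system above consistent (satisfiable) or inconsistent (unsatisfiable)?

From constraint 9: r ≥ 4. From constraint 6: p ≥ 2. Hence r + p ≥ 6. But constraint 1 requires r + p ≤ 5, and 5 < 6. Contradiction.

Unsatisfiable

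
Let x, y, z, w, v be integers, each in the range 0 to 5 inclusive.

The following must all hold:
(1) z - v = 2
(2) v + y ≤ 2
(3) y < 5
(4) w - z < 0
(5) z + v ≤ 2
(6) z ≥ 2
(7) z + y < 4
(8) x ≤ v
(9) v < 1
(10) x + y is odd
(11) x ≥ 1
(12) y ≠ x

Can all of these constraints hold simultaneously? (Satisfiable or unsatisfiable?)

From constraint 6: z ≥ 2. From constraints 8 and 11: v ≥ x ≥ 1. Hence z + v ≥ 3. But constraint 5 requires z + v ≤ 2, and 2 < 3. Contradiction.

Unsatisfiable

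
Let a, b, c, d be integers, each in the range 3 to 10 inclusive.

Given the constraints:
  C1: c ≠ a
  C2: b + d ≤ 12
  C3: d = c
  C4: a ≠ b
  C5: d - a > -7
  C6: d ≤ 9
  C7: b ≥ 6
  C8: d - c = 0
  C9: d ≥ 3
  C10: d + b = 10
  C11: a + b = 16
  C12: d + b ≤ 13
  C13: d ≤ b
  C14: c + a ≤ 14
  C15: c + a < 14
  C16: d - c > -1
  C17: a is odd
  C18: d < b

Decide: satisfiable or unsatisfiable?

The assignment a = 9, b = 7, c = 3, d = 3 works:
  constraint 2 holds since b + d = 10.
  constraint 5 holds since d - a = -6.
  constraint 8 holds since d - c = 0.
The rest check out directly.

Satisfiable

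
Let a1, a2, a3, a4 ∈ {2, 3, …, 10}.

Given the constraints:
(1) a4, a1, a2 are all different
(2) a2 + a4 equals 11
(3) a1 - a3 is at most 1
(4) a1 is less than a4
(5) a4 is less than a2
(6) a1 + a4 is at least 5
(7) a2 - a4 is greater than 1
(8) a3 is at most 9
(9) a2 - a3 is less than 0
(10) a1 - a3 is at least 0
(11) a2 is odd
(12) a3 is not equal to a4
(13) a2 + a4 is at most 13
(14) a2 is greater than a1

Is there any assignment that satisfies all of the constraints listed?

Constraints 4, 5, 9, and 10 give a4 < a2, a2 < a3, a3 ≤ a1, a1 < a4. Chaining: a4 < a2 < a3 ≤ a1 < a4, which forces a4 < a4 — impossible.

Unsatisfiable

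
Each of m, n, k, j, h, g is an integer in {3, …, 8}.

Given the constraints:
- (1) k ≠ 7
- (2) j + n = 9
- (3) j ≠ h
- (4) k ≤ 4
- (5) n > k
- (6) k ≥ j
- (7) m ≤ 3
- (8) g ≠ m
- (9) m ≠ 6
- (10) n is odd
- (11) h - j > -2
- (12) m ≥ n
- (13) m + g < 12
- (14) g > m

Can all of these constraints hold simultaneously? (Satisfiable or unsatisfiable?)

Unsatisfiable

From constraints 4 and 6: j ≤ k ≤ 4. From constraints 7 and 12: n ≤ m ≤ 3. Hence j + n ≤ 7. But constraint 2 requires j + n = 9, and 9 > 7. Contradiction.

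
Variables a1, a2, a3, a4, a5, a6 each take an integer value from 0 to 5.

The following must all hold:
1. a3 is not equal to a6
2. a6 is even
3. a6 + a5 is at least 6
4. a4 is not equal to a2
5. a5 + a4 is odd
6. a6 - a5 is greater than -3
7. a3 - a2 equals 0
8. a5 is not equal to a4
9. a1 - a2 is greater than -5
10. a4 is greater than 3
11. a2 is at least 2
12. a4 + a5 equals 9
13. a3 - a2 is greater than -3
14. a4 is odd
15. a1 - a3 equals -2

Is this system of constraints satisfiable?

Satisfiable

Take a1 = 0, a2 = 2, a3 = 2, a4 = 5, a5 = 4, a6 = 4. Then constraint 3: a6 + a5 = 8; constraint 6: a6 - a5 = 0; constraint 7: a3 - a2 = 0, and every other listed constraint is also met.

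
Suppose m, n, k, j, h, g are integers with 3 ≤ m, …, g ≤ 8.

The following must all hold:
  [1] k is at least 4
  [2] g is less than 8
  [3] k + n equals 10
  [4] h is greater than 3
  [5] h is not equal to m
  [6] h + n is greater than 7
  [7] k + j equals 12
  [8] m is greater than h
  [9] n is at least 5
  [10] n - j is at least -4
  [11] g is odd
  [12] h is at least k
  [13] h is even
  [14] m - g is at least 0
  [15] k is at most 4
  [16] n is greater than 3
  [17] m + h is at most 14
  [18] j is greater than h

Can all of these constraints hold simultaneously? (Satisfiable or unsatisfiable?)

Satisfiable

Take m = 7, n = 6, k = 4, j = 8, h = 4, g = 5. Then constraint 3: k + n = 10; constraint 6: h + n = 10, and every other listed constraint is also met.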